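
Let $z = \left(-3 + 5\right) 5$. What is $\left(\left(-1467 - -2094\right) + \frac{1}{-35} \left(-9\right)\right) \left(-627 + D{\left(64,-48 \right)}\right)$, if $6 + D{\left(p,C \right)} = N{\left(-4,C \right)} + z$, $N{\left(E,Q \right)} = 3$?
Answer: $- \frac{2722296}{7} \approx -3.889 \cdot 10^{5}$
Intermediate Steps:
$z = 10$ ($z = 2 \cdot 5 = 10$)
$D{\left(p,C \right)} = 7$ ($D{\left(p,C \right)} = -6 + \left(3 + 10\right) = -6 + 13 = 7$)
$\left(\left(-1467 - -2094\right) + \frac{1}{-35} \left(-9\right)\right) \left(-627 + D{\left(64,-48 \right)}\right) = \left(\left(-1467 - -2094\right) + \frac{1}{-35} \left(-9\right)\right) \left(-627 + 7\right) = \left(\left(-1467 + 2094\right) - - \frac{9}{35}\right) \left(-620\right) = \left(627 + \frac{9}{35}\right) \left(-620\right) = \frac{21954}{35} \left(-620\right) = - \frac{2722296}{7}$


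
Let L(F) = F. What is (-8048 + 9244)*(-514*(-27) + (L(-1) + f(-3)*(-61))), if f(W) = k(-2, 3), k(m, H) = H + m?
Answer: 16523936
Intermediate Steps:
f(W) = 1 (f(W) = 3 - 2 = 1)
(-8048 + 9244)*(-514*(-27) + (L(-1) + f(-3)*(-61))) = (-8048 + 9244)*(-514*(-27) + (-1 + 1*(-61))) = 1196*(13878 + (-1 - 61)) = 1196*(13878 - 62) = 1196*13816 = 16523936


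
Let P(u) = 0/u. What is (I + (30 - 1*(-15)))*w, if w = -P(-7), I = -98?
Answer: 0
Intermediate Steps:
P(u) = 0
w = 0 (w = -1*0 = 0)
(I + (30 - 1*(-15)))*w = (-98 + (30 - 1*(-15)))*0 = (-98 + (30 + 15))*0 = (-98 + 45)*0 = -53*0 = 0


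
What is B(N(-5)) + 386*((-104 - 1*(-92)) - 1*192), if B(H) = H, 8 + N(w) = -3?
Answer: -78755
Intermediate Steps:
N(w) = -11 (N(w) = -8 - 3 = -11)
B(N(-5)) + 386*((-104 - 1*(-92)) - 1*192) = -11 + 386*((-104 - 1*(-92)) - 1*192) = -11 + 386*((-104 + 92) - 192) = -11 + 386*(-12 - 192) = -11 + 386*(-204) = -11 - 78744 = -78755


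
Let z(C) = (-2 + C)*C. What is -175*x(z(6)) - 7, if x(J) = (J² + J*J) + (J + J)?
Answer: -210007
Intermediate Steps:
z(C) = C*(-2 + C)
x(J) = 2*J + 2*J² (x(J) = (J² + J²) + 2*J = 2*J² + 2*J = 2*J + 2*J²)
-175*x(z(6)) - 7 = -350*6*(-2 + 6)*(1 + 6*(-2 + 6)) - 7 = -350*6*4*(1 + 6*4) - 7 = -350*24*(1 + 24) - 7 = -350*24*25 - 7 = -175*1200 - 7 = -210000 - 7 = -210007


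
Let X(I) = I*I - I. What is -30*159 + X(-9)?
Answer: -4680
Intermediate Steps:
X(I) = I**2 - I
-30*159 + X(-9) = -30*159 - 9*(-1 - 9) = -4770 - 9*(-10) = -4770 + 90 = -4680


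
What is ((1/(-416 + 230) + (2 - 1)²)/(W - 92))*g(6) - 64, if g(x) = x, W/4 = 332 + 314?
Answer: -4943943/77252 ≈ -63.998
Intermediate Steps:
W = 2584 (W = 4*(332 + 314) = 4*646 = 2584)
((1/(-416 + 230) + (2 - 1)²)/(W - 92))*g(6) - 64 = ((1/(-416 + 230) + (2 - 1)²)/(2584 - 92))*6 - 64 = ((1/(-186) + 1²)/2492)*6 - 64 = ((-1/186 + 1)*(1/2492))*6 - 64 = ((185/186)*(1/2492))*6 - 64 = (185/463512)*6 - 64 = 185/77252 - 64 = -4943943/77252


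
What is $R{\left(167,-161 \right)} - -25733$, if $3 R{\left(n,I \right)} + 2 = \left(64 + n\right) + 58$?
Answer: $\frac{77486}{3} \approx 25829.0$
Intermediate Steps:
$R{\left(n,I \right)} = 40 + \frac{n}{3}$ ($R{\left(n,I \right)} = - \frac{2}{3} + \frac{\left(64 + n\right) + 58}{3} = - \frac{2}{3} + \frac{122 + n}{3} = - \frac{2}{3} + \left(\frac{122}{3} + \frac{n}{3}\right) = 40 + \frac{n}{3}$)
$R{\left(167,-161 \right)} - -25733 = \left(40 + \frac{1}{3} \cdot 167\right) - -25733 = \left(40 + \frac{167}{3}\right) + 25733 = \frac{287}{3} + 25733 = \frac{77486}{3}$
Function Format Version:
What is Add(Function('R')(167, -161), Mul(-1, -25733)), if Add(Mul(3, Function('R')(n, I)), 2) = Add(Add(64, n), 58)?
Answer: Rational(77486, 3) ≈ 25829.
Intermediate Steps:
Function('R')(n, I) = Add(40, Mul(Rational(1, 3), n)) (Function('R')(n, I) = Add(Rational(-2, 3), Mul(Rational(1, 3), Add(Add(64, n), 58))) = Add(Rational(-2, 3), Mul(Rational(1, 3), Add(122, n))) = Add(Rational(-2, 3), Add(Rational(122, 3), Mul(Rational(1, 3), n))) = Add(40, Mul(Rational(1, 3), n)))
Add(Function('R')(167, -161), Mul(-1, -25733)) = Add(Add(40, Mul(Rational(1, 3), 167)), Mul(-1, -25733)) = Add(Add(40, Rational(167, 3)), 25733) = Add(Rational(287, 3), 25733) = Rational(77486, 3)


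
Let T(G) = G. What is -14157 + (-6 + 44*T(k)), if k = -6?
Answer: -14427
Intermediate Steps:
-14157 + (-6 + 44*T(k)) = -14157 + (-6 + 44*(-6)) = -14157 + (-6 - 264) = -14157 - 270 = -14427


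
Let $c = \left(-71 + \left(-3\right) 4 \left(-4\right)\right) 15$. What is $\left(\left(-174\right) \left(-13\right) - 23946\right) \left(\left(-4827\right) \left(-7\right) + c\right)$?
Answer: $-725199696$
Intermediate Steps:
$c = -345$ ($c = \left(-71 - -48\right) 15 = \left(-71 + 48\right) 15 = \left(-23\right) 15 = -345$)
$\left(\left(-174\right) \left(-13\right) - 23946\right) \left(\left(-4827\right) \left(-7\right) + c\right) = \left(\left(-174\right) \left(-13\right) - 23946\right) \left(\left(-4827\right) \left(-7\right) - 345\right) = \left(2262 - 23946\right) \left(33789 - 345\right) = \left(-21684\right) 33444 = -725199696$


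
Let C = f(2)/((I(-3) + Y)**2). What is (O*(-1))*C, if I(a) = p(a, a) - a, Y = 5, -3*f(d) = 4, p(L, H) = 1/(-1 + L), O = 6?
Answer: 128/961 ≈ 0.13319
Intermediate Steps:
f(d) = -4/3 (f(d) = -1/3*4 = -4/3)
I(a) = 1/(-1 + a) - a
C = -64/2883 (C = -4/(3*((1 - 1*(-3)*(-1 - 3))/(-1 - 3) + 5)**2) = -4/(3*((1 - 1*(-3)*(-4))/(-4) + 5)**2) = -4/(3*(-(1 - 12)/4 + 5)**2) = -4/(3*(-1/4*(-11) + 5)**2) = -4/(3*(11/4 + 5)**2) = -4/(3*((31/4)**2)) = -4/(3*961/16) = -4/3*16/961 = -64/2883 ≈ -0.022199)
(O*(-1))*C = (6*(-1))*(-64/2883) = -6*(-64/2883) = 128/961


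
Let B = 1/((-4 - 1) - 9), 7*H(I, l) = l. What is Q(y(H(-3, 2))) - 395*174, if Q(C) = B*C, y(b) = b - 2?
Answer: -3367764/49 ≈ -68730.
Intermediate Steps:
H(I, l) = l/7
y(b) = -2 + b
B = -1/14 (B = 1/(-5 - 9) = 1/(-14) = -1/14 ≈ -0.071429)
Q(C) = -C/14
Q(y(H(-3, 2))) - 395*174 = -(-2 + (⅐)*2)/14 - 395*174 = -(-2 + 2/7)/14 - 68730 = -1/14*(-12/7) - 68730 = 6/49 - 68730 = -3367764/49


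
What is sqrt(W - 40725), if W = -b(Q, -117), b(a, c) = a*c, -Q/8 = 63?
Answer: 3*I*sqrt(11077) ≈ 315.74*I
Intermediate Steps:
Q = -504 (Q = -8*63 = -504)
W = -58968 (W = -(-504)*(-117) = -1*58968 = -58968)
sqrt(W - 40725) = sqrt(-58968 - 40725) = sqrt(-99693) = 3*I*sqrt(11077)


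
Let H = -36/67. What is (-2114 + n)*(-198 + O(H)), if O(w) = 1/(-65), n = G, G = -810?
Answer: 37634804/65 ≈ 5.7900e+5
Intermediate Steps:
H = -36/67 (H = -36*1/67 = -36/67 ≈ -0.53731)
n = -810
O(w) = -1/65
(-2114 + n)*(-198 + O(H)) = (-2114 - 810)*(-198 - 1/65) = -2924*(-12871/65) = 37634804/65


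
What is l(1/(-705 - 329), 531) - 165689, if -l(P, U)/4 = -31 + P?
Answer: -85597103/517 ≈ -1.6557e+5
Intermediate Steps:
l(P, U) = 124 - 4*P (l(P, U) = -4*(-31 + P) = 124 - 4*P)
l(1/(-705 - 329), 531) - 165689 = (124 - 4/(-705 - 329)) - 165689 = (124 - 4/(-1034)) - 165689 = (124 - 4*(-1/1034)) - 165689 = (124 + 2/517) - 165689 = 64110/517 - 165689 = -85597103/517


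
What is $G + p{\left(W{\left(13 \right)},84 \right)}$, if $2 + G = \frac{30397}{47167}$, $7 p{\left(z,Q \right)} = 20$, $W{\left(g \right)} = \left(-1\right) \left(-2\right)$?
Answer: $\frac{495781}{330169} \approx 1.5016$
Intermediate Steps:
$W{\left(g \right)} = 2$
$p{\left(z,Q \right)} = \frac{20}{7}$ ($p{\left(z,Q \right)} = \frac{1}{7} \cdot 20 = \frac{20}{7}$)
$G = - \frac{63937}{47167}$ ($G = -2 + \frac{30397}{47167} = - \frac{63937}{47167} \approx -1.3555$)
$G + p{\left(W{\left(13 \right)},84 \right)} = - \frac{63937}{47167} + \frac{20}{7} = \frac{495781}{330169}$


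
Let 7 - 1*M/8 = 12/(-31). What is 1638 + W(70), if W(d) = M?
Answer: 52610/31 ≈ 1697.1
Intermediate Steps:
M = 1832/31 (M = 56 - 96/(-31) = 56 - 96*(-1)/31 = 56 - 8*(-12/31) = 56 + 96/31 = 1832/31 ≈ 59.097)
W(d) = 1832/31
1638 + W(70) = 1638 + 1832/31 = 52610/31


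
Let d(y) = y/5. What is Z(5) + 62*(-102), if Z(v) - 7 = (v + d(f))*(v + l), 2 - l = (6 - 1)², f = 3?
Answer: -32089/5 ≈ -6417.8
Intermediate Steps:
d(y) = y/5 (d(y) = y*(⅕) = y/5)
l = -23 (l = 2 - (6 - 1)² = 2 - 1*5² = 2 - 1*25 = 2 - 25 = -23)
Z(v) = 7 + (-23 + v)*(⅗ + v) (Z(v) = 7 + (v + (⅕)*3)*(v - 23) = 7 + (v + ⅗)*(-23 + v) = 7 + (⅗ + v)*(-23 + v) = 7 + (-23 + v)*(⅗ + v))
Z(5) + 62*(-102) = (-34/5 + 5² - 112/5*5) + 62*(-102) = (-34/5 + 25 - 112) - 6324 = -469/5 - 6324 = -32089/5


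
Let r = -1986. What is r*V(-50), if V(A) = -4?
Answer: 7944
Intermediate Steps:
r*V(-50) = -1986*(-4) = 7944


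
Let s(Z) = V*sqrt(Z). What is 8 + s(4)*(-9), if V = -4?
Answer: 80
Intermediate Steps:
s(Z) = -4*sqrt(Z)
8 + s(4)*(-9) = 8 - 4*sqrt(4)*(-9) = 8 - 4*2*(-9) = 8 - 8*(-9) = 8 + 72 = 80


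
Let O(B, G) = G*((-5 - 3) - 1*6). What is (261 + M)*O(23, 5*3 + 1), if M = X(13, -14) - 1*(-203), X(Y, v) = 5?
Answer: -105056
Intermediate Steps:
M = 208 (M = 5 - 1*(-203) = 5 + 203 = 208)
O(B, G) = -14*G (O(B, G) = G*(-8 - 6) = G*(-14) = -14*G)
(261 + M)*O(23, 5*3 + 1) = (261 + 208)*(-14*(5*3 + 1)) = 469*(-14*(15 + 1)) = 469*(-14*16) = 469*(-224) = -105056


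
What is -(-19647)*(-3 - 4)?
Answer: -137529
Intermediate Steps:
-(-19647)*(-3 - 4) = -(-19647)*(-7) = -6549*21 = -137529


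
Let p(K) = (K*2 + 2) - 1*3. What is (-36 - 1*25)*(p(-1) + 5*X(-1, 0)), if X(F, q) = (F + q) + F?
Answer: 793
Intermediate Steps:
X(F, q) = q + 2*F
p(K) = -1 + 2*K (p(K) = (2*K + 2) - 3 = (2 + 2*K) - 3 = -1 + 2*K)
(-36 - 1*25)*(p(-1) + 5*X(-1, 0)) = (-36 - 1*25)*((-1 + 2*(-1)) + 5*(0 + 2*(-1))) = (-36 - 25)*((-1 - 2) + 5*(0 - 2)) = -61*(-3 + 5*(-2)) = -61*(-3 - 10) = -61*(-13) = 793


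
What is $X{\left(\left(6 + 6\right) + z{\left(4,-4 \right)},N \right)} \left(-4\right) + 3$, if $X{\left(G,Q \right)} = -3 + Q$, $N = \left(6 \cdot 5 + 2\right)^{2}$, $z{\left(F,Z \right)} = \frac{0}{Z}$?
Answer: $-4081$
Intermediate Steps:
$z{\left(F,Z \right)} = 0$
$N = 1024$ ($N = \left(30 + 2\right)^{2} = 32^{2} = 1024$)
$X{\left(\left(6 + 6\right) + z{\left(4,-4 \right)},N \right)} \left(-4\right) + 3 = \left(-3 + 1024\right) \left(-4\right) + 3 = 1021 \left(-4\right) + 3 = -4084 + 3 = -4081$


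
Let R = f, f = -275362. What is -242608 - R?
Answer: 32754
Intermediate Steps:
R = -275362
-242608 - R = -242608 - 1*(-275362) = -242608 + 275362 = 32754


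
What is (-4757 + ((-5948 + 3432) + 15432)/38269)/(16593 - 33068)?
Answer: 182032717/630481775 ≈ 0.28872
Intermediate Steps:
(-4757 + ((-5948 + 3432) + 15432)/38269)/(16593 - 33068) = (-4757 + (-2516 + 15432)*(1/38269))/(-16475) = (-4757 + 12916*(1/38269))*(-1/16475) = (-4757 + 12916/38269)*(-1/16475) = -182032717/38269*(-1/16475) = 182032717/630481775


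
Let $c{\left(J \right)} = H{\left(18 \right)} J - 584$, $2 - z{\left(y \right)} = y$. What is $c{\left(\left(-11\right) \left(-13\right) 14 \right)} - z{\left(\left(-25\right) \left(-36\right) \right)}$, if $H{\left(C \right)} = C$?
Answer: $36350$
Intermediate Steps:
$z{\left(y \right)} = 2 - y$
$c{\left(J \right)} = -584 + 18 J$ ($c{\left(J \right)} = 18 J - 584 = -584 + 18 J$)
$c{\left(\left(-11\right) \left(-13\right) 14 \right)} - z{\left(\left(-25\right) \left(-36\right) \right)} = \left(-584 + 18 \left(-11\right) \left(-13\right) 14\right) - \left(2 - \left(-25\right) \left(-36\right)\right) = \left(-584 + 18 \cdot 143 \cdot 14\right) - \left(2 - 900\right) = \left(-584 + 18 \cdot 2002\right) - \left(2 - 900\right) = \left(-584 + 36036\right) - -898 = 35452 + 898 = 36350$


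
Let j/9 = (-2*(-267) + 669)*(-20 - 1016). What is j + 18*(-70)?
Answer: -11218032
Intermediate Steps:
j = -11216772 (j = 9*((-2*(-267) + 669)*(-20 - 1016)) = 9*((534 + 669)*(-1036)) = 9*(1203*(-1036)) = 9*(-1246308) = -11216772)
j + 18*(-70) = -11216772 + 18*(-70) = -11216772 - 1260 = -11218032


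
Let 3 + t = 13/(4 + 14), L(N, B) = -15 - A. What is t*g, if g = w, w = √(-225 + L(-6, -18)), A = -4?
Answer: -41*I*√59/9 ≈ -34.992*I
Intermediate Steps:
L(N, B) = -11 (L(N, B) = -15 - 1*(-4) = -15 + 4 = -11)
w = 2*I*√59 (w = √(-225 - 11) = √(-236) = 2*I*√59 ≈ 15.362*I)
t = -41/18 (t = -3 + 13/(4 + 14) = -3 + 13/18 = -41/18 ≈ -2.2778)
g = 2*I*√59 ≈ 15.362*I
t*g = -41*I*√59/9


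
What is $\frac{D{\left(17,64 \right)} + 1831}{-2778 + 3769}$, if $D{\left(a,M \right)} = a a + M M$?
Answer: $\frac{6216}{991} \approx 6.2725$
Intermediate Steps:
$D{\left(a,M \right)} = M^{2} + a^{2}$ ($D{\left(a,M \right)} = a^{2} + M^{2} = M^{2} + a^{2}$)
$\frac{D{\left(17,64 \right)} + 1831}{-2778 + 3769} = \frac{\left(64^{2} + 17^{2}\right) + 1831}{-2778 + 3769} = \frac{\left(4096 + 289\right) + 1831}{991} = \left(4385 + 1831\right) \frac{1}{991} = 6216 \cdot \frac{1}{991} = \frac{6216}{991}$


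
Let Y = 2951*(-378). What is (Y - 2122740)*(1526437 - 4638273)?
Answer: 10076803348248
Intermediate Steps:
Y = -1115478
(Y - 2122740)*(1526437 - 4638273) = (-1115478 - 2122740)*(1526437 - 4638273) = -3238218*(-3111836) = 10076803348248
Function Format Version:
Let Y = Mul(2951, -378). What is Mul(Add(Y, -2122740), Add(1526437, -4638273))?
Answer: 10076803348248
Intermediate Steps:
Y = -1115478
Mul(Add(Y, -2122740), Add(1526437, -4638273)) = Mul(Add(-1115478, -2122740), Add(1526437, -4638273)) = Mul(-3238218, -3111836) = 10076803348248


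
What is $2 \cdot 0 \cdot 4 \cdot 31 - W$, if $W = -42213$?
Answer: $42213$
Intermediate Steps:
$2 \cdot 0 \cdot 4 \cdot 31 - W = 2 \cdot 0 \cdot 4 \cdot 31 - -42213 = 0 \cdot 4 \cdot 31 + 42213 = 0 \cdot 31 + 42213 = 0 + 42213 = 42213$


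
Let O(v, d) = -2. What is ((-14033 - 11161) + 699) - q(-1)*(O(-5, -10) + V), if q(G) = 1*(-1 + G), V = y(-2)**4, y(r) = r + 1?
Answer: -24497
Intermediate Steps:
y(r) = 1 + r
V = 1 (V = (1 - 2)**4 = (-1)**4 = 1)
q(G) = -1 + G
((-14033 - 11161) + 699) - q(-1)*(O(-5, -10) + V) = ((-14033 - 11161) + 699) - (-1 - 1)*(-2 + 1) = (-25194 + 699) - (-2)*(-1) = -24495 - 1*2 = -24495 - 2 = -24497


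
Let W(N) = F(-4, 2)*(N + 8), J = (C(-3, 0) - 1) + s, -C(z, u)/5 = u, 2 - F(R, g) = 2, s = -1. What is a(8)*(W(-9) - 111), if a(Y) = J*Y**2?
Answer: 14208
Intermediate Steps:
F(R, g) = 0 (F(R, g) = 2 - 1*2 = 2 - 2 = 0)
C(z, u) = -5*u
J = -2 (J = (-5*0 - 1) - 1 = (0 - 1) - 1 = -1 - 1 = -2)
W(N) = 0 (W(N) = 0*(N + 8) = 0*(8 + N) = 0)
a(Y) = -2*Y**2
a(8)*(W(-9) - 111) = (-2*8**2)*(0 - 111) = -2*64*(-111) = -128*(-111) = 14208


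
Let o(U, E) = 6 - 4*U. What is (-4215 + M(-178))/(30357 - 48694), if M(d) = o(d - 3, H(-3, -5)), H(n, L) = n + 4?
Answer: 3485/18337 ≈ 0.19005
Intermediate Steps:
H(n, L) = 4 + n
M(d) = 18 - 4*d (M(d) = 6 - 4*(d - 3) = 6 - 4*(-3 + d) = 6 + (12 - 4*d) = 18 - 4*d)
(-4215 + M(-178))/(30357 - 48694) = (-4215 + (18 - 4*(-178)))/(30357 - 48694) = (-4215 + (18 + 712))/(-18337) = (-4215 + 730)*(-1/18337) = -3485*(-1/18337) = 3485/18337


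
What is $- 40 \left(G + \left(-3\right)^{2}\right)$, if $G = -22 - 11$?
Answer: $960$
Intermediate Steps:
$G = -33$
$- 40 \left(G + \left(-3\right)^{2}\right) = - 40 \left(-33 + \left(-3\right)^{2}\right) = - 40 \left(-33 + 9\right) = \left(-40\right) \left(-24\right) = 960$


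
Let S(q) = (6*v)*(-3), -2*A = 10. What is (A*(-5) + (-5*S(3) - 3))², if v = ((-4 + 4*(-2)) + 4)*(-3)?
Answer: 4761124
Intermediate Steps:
A = -5 (A = -½*10 = -5)
v = 24 (v = ((-4 - 8) + 4)*(-3) = (-12 + 4)*(-3) = -8*(-3) = 24)
S(q) = -432 (S(q) = (6*24)*(-3) = 144*(-3) = -432)
(A*(-5) + (-5*S(3) - 3))² = (-5*(-5) + (-5*(-432) - 3))² = (25 + (2160 - 3))² = (25 + 2157)² = 2182² = 4761124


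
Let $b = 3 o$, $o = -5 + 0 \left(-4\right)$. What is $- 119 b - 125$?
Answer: $1660$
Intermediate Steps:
$o = -5$ ($o = -5 + 0 = -5$)
$b = -15$ ($b = 3 \left(-5\right) = -15$)
$- 119 b - 125 = \left(-119\right) \left(-15\right) - 125 = 1785 - 125 = 1660$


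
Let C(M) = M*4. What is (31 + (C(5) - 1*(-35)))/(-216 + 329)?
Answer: 86/113 ≈ 0.76106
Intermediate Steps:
C(M) = 4*M
(31 + (C(5) - 1*(-35)))/(-216 + 329) = (31 + (4*5 - 1*(-35)))/(-216 + 329) = (31 + (20 + 35))/113 = (31 + 55)*(1/113) = 86*(1/113) = 86/113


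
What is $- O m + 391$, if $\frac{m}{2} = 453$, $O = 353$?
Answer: $-319427$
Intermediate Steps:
$m = 906$ ($m = 2 \cdot 453 = 906$)
$- O m + 391 = \left(-1\right) 353 \cdot 906 + 391 = \left(-353\right) 906 + 391 = -319818 + 391 = -319427$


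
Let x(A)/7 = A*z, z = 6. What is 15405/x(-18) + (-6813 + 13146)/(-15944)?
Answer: -20867089/1004472 ≈ -20.774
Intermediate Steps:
x(A) = 42*A (x(A) = 7*(A*6) = 7*(6*A) = 42*A)
15405/x(-18) + (-6813 + 13146)/(-15944) = 15405/((42*(-18))) + (-6813 + 13146)/(-15944) = 15405/(-756) + 6333*(-1/15944) = 15405*(-1/756) - 6333/15944 = -5135/252 - 6333/15944 = -20867089/1004472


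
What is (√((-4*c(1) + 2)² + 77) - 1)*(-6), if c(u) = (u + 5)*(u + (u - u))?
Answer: 6 - 6*√561 ≈ -136.11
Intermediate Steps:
c(u) = u*(5 + u) (c(u) = (5 + u)*(u + 0) = (5 + u)*u = u*(5 + u))
(√((-4*c(1) + 2)² + 77) - 1)*(-6) = (√((-4*(5 + 1) + 2)² + 77) - 1)*(-6) = (√((-4*6 + 2)² + 77) - 1)*(-6) = (√((-24 + 2)² + 77) - 1)*(-6) = (√((-22)² + 77) - 1)*(-6) = (√(484 + 77) - 1)*(-6) = (√561 - 1)*(-6) = (-1 + √561)*(-6) = 6 - 6*√561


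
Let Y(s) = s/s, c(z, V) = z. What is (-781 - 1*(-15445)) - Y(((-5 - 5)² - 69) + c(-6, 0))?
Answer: 14663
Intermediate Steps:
Y(s) = 1
(-781 - 1*(-15445)) - Y(((-5 - 5)² - 69) + c(-6, 0)) = (-781 - 1*(-15445)) - 1*1 = (-781 + 15445) - 1 = 14664 - 1 = 14663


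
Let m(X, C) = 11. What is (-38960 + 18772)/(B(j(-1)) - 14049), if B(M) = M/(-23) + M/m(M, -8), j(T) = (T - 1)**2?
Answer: 5107564/3554349 ≈ 1.4370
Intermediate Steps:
j(T) = (-1 + T)**2
B(M) = 12*M/253 (B(M) = M/(-23) + M/11 = M*(-1/23) + M*(1/11) = -M/23 + M/11 = 12*M/253)
(-38960 + 18772)/(B(j(-1)) - 14049) = (-38960 + 18772)/(12*(-1 - 1)**2/253 - 14049) = -20188/((12/253)*(-2)**2 - 14049) = -20188/((12/253)*4 - 14049) = -20188/(48/253 - 14049) = -20188/(-3554349/253) = -20188*(-253/3554349) = 5107564/3554349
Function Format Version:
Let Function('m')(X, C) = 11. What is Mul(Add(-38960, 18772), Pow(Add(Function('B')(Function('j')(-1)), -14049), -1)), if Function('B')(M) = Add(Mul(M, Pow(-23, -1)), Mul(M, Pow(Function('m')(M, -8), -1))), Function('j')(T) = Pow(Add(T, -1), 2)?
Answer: Rational(5107564, 3554349) ≈ 1.4370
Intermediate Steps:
Function('j')(T) = Pow(Add(-1, T), 2)
Function('B')(M) = Mul(Rational(12, 253), M) (Function('B')(M) = Add(Mul(M, Pow(-23, -1)), Mul(M, Pow(11, -1))) = Add(Mul(M, Rational(-1, 23)), Mul(M, Rational(1, 11))) = Add(Mul(Rational(-1, 23), M), Mul(Rational(1, 11), M)) = Mul(Rational(12, 253), M))
Mul(Add(-38960, 18772), Pow(Add(Function('B')(Function('j')(-1)), -14049), -1)) = Mul(Add(-38960, 18772), Pow(Add(Mul(Rational(12, 253), Pow(Add(-1, -1), 2)), -14049), -1)) = Mul(-20188, Pow(Add(Mul(Rational(12, 253), Pow(-2, 2)), -14049), -1)) = Mul(-20188, Pow(Add(Mul(Rational(12, 253), 4), -14049), -1)) = Mul(-20188, Pow(Add(Rational(48, 253), -14049), -1)) = Mul(-20188, Pow(Rational(-3554349, 253), -1)) = Mul(-20188, Rational(-253, 3554349)) = Rational(5107564, 3554349)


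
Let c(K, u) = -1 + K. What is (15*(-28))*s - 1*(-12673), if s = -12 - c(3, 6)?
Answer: 18553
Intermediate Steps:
s = -14 (s = -12 - (-1 + 3) = -12 - 1*2 = -12 - 2 = -14)
(15*(-28))*s - 1*(-12673) = (15*(-28))*(-14) - 1*(-12673) = -420*(-14) + 12673 = 5880 + 12673 = 18553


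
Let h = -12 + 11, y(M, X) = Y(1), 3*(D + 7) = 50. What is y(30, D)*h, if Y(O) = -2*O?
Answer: 2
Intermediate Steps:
D = 29/3 (D = -7 + (⅓)*50 = -7 + 50/3 = 29/3 ≈ 9.6667)
y(M, X) = -2 (y(M, X) = -2*1 = -2)
h = -1
y(30, D)*h = -2*(-1) = 2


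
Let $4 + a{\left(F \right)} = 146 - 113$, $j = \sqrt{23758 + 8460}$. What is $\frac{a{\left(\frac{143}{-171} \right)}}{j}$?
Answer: $\frac{29 \sqrt{32218}}{32218} \approx 0.16157$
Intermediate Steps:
$j = \sqrt{32218} \approx 179.49$
$a{\left(F \right)} = 29$ ($a{\left(F \right)} = -4 + \left(146 - 113\right) = -4 + 33 = 29$)
$\frac{a{\left(\frac{143}{-171} \right)}}{j} = \frac{29}{\sqrt{32218}} = 29 \frac{\sqrt{32218}}{32218} = \frac{29 \sqrt{32218}}{32218}$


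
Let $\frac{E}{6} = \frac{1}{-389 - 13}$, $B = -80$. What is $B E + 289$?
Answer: $\frac{19443}{67} \approx 290.19$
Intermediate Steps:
$E = - \frac{1}{67}$ ($E = \frac{6}{-389 - 13} = \frac{6}{-402} = 6 \left(- \frac{1}{402}\right) = - \frac{1}{67} \approx -0.014925$)
$B E + 289 = \left(-80\right) \left(- \frac{1}{67}\right) + 289 = \frac{80}{67} + 289 = \frac{19443}{67}$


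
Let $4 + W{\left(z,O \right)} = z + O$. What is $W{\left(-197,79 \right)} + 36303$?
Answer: $36181$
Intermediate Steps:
$W{\left(z,O \right)} = -4 + O + z$ ($W{\left(z,O \right)} = -4 + \left(z + O\right) = -4 + \left(O + z\right) = -4 + O + z$)
$W{\left(-197,79 \right)} + 36303 = \left(-4 + 79 - 197\right) + 36303 = -122 + 36303 = 36181$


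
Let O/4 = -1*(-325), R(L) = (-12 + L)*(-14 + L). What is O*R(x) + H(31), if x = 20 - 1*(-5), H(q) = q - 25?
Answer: 185906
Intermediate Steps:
H(q) = -25 + q
x = 25 (x = 20 + 5 = 25)
R(L) = (-14 + L)*(-12 + L)
O = 1300 (O = 4*(-1*(-325)) = 4*325 = 1300)
O*R(x) + H(31) = 1300*(168 + 25² - 26*25) + (-25 + 31) = 1300*(168 + 625 - 650) + 6 = 1300*143 + 6 = 185900 + 6 = 185906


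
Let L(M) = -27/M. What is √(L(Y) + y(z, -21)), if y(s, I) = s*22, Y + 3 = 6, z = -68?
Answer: I*√1505 ≈ 38.794*I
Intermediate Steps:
Y = 3 (Y = -3 + 6 = 3)
y(s, I) = 22*s
√(L(Y) + y(z, -21)) = √(-27/3 + 22*(-68)) = √(-27*⅓ - 1496) = √(-9 - 1496) = √(-1505) = I*√1505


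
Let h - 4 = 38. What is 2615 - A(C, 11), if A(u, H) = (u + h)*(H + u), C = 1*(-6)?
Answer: 2435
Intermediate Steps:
C = -6
h = 42 (h = 4 + 38 = 42)
A(u, H) = (42 + u)*(H + u) (A(u, H) = (u + 42)*(H + u) = (42 + u)*(H + u))
2615 - A(C, 11) = 2615 - ((-6)² + 42*11 + 42*(-6) + 11*(-6)) = 2615 - (36 + 462 - 252 - 66) = 2615 - 1*180 = 2615 - 180 = 2435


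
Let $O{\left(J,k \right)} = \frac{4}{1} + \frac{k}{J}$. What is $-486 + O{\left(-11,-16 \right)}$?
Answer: $- \frac{5286}{11} \approx -480.55$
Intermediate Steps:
$O{\left(J,k \right)} = 4 + \frac{k}{J}$ ($O{\left(J,k \right)} = 4 \cdot 1 + \frac{k}{J} = 4 + \frac{k}{J}$)
$-486 + O{\left(-11,-16 \right)} = -486 + \left(4 - \frac{16}{-11}\right) = -486 + \left(4 - - \frac{16}{11}\right) = -486 + \left(4 + \frac{16}{11}\right) = -486 + \frac{60}{11} = - \frac{5286}{11}$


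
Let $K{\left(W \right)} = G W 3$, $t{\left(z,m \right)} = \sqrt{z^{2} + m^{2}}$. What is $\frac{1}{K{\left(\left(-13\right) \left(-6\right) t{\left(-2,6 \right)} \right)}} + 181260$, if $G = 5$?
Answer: $181260 + \frac{\sqrt{10}}{23400} \approx 1.8126 \cdot 10^{5}$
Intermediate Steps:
$t{\left(z,m \right)} = \sqrt{m^{2} + z^{2}}$
$K{\left(W \right)} = 15 W$ ($K{\left(W \right)} = 5 W 3 = 15 W$)
$\frac{1}{K{\left(\left(-13\right) \left(-6\right) t{\left(-2,6 \right)} \right)}} + 181260 = \frac{1}{15 \left(-13\right) \left(-6\right) \sqrt{6^{2} + \left(-2\right)^{2}}} + 181260 = \frac{1}{15 \cdot 78 \sqrt{36 + 4}} + 181260 = \frac{1}{15 \cdot 78 \sqrt{40}} + 181260 = \frac{1}{15 \cdot 78 \cdot 2 \sqrt{10}} + 181260 = \frac{1}{15 \cdot 156 \sqrt{10}} + 181260 = \frac{1}{2340 \sqrt{10}} + 181260 = \frac{\sqrt{10}}{23400} + 181260 = 181260 + \frac{\sqrt{10}}{23400}$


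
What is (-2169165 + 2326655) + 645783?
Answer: 803273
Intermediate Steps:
(-2169165 + 2326655) + 645783 = 157490 + 645783 = 803273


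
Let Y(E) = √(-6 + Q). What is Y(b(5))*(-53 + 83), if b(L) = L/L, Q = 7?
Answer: 30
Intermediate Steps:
b(L) = 1
Y(E) = 1 (Y(E) = √(-6 + 7) = √1 = 1)
Y(b(5))*(-53 + 83) = 1*(-53 + 83) = 1*30 = 30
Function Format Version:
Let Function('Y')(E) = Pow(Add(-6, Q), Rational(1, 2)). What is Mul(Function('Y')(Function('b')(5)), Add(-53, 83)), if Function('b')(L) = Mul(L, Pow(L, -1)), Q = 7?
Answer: 30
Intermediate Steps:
Function('b')(L) = 1
Function('Y')(E) = 1 (Function('Y')(E) = Pow(Add(-6, 7), Rational(1, 2)) = Pow(1, Rational(1, 2)) = 1)
Mul(Function('Y')(Function('b')(5)), Add(-53, 83)) = Mul(1, Add(-53, 83)) = Mul(1, 30) = 30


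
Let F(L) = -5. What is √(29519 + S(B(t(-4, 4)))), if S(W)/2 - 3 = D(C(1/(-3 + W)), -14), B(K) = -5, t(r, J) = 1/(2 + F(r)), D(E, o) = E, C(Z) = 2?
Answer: 3*√3281 ≈ 171.84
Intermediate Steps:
t(r, J) = -⅓ (t(r, J) = 1/(2 - 5) = 1/(-3) = -⅓)
S(W) = 10 (S(W) = 6 + 2*2 = 6 + 4 = 10)
√(29519 + S(B(t(-4, 4)))) = √(29519 + 10) = √29529 = 3*√3281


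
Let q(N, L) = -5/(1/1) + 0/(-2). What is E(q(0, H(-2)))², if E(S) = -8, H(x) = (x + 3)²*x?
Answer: 64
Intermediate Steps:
H(x) = x*(3 + x)² (H(x) = (3 + x)²*x = x*(3 + x)²)
q(N, L) = -5 (q(N, L) = -5/1 + 0*(-½) = -5*1 + 0 = -5 + 0 = -5)
E(q(0, H(-2)))² = (-8)² = 64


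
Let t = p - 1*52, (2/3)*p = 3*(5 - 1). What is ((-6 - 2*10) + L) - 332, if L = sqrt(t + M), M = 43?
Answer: -355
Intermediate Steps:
p = 18 (p = 3*(3*(5 - 1))/2 = 3*(3*4)/2 = (3/2)*12 = 18)
t = -34 (t = 18 - 1*52 = 18 - 52 = -34)
L = 3 (L = sqrt(-34 + 43) = sqrt(9) = 3)
((-6 - 2*10) + L) - 332 = ((-6 - 2*10) + 3) - 332 = ((-6 - 20) + 3) - 332 = (-26 + 3) - 332 = -23 - 332 = -355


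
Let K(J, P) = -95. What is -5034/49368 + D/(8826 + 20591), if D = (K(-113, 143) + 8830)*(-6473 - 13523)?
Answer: -1437168794543/242043076 ≈ -5937.7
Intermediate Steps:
D = -174665060 (D = (-95 + 8830)*(-6473 - 13523) = 8735*(-19996) = -174665060)
-5034/49368 + D/(8826 + 20591) = -5034/49368 - 174665060/(8826 + 20591) = -5034*1/49368 - 174665060/29417 = -839/8228 - 174665060*1/29417 = -839/8228 - 174665060/29417 = -1437168794543/242043076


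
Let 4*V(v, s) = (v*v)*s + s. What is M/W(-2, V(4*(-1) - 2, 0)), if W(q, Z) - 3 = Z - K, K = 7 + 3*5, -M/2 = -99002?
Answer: -198004/19 ≈ -10421.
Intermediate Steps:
M = 198004 (M = -2*(-99002) = 198004)
V(v, s) = s/4 + s*v²/4 (V(v, s) = ((v*v)*s + s)/4 = (v²*s + s)/4 = (s*v² + s)/4 = (s + s*v²)/4 = s/4 + s*v²/4)
K = 22 (K = 7 + 15 = 22)
W(q, Z) = -19 + Z (W(q, Z) = 3 + (Z - 1*22) = 3 + (Z - 22) = 3 + (-22 + Z) = -19 + Z)
M/W(-2, V(4*(-1) - 2, 0)) = 198004/(-19 + (¼)*0*(1 + (4*(-1) - 2)²)) = 198004/(-19 + (¼)*0*(1 + (-4 - 2)²)) = 198004/(-19 + (¼)*0*(1 + (-6)²)) = 198004/(-19 + (¼)*0*(1 + 36)) = 198004/(-19 + (¼)*0*37) = 198004/(-19 + 0) = 198004/(-19) = 198004*(-1/19) = -198004/19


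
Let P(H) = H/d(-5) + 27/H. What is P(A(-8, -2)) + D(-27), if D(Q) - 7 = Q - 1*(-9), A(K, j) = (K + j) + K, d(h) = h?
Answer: -89/10 ≈ -8.9000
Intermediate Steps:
A(K, j) = j + 2*K
D(Q) = 16 + Q (D(Q) = 7 + (Q - 1*(-9)) = 7 + (Q + 9) = 7 + (9 + Q) = 16 + Q)
P(H) = 27/H - H/5 (P(H) = H/(-5) + 27/H = H*(-1/5) + 27/H = -H/5 + 27/H = 27/H - H/5)
P(A(-8, -2)) + D(-27) = (27/(-2 + 2*(-8)) - (-2 + 2*(-8))/5) + (16 - 27) = (27/(-2 - 16) - (-2 - 16)/5) - 11 = (27/(-18) - 1/5*(-18)) - 11 = (27*(-1/18) + 18/5) - 11 = (-3/2 + 18/5) - 11 = 21/10 - 11 = -89/10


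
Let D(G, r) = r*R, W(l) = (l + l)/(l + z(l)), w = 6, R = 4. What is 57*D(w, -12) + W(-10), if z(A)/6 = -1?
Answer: -10939/4 ≈ -2734.8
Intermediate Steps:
z(A) = -6 (z(A) = 6*(-1) = -6)
W(l) = 2*l/(-6 + l) (W(l) = (l + l)/(l - 6) = (2*l)/(-6 + l) = 2*l/(-6 + l))
D(G, r) = 4*r (D(G, r) = r*4 = 4*r)
57*D(w, -12) + W(-10) = 57*(4*(-12)) + 2*(-10)/(-6 - 10) = 57*(-48) + 2*(-10)/(-16) = -2736 + 2*(-10)*(-1/16) = -2736 + 5/4 = -10939/4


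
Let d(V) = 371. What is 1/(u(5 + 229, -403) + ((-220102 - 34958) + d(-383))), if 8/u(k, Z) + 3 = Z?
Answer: -203/51701871 ≈ -3.9264e-6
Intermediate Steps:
u(k, Z) = 8/(-3 + Z)
1/(u(5 + 229, -403) + ((-220102 - 34958) + d(-383))) = 1/(8/(-3 - 403) + ((-220102 - 34958) + 371)) = 1/(8/(-406) + (-255060 + 371)) = 1/(8*(-1/406) - 254689) = 1/(-4/203 - 254689) = 1/(-51701871/203) = -203/51701871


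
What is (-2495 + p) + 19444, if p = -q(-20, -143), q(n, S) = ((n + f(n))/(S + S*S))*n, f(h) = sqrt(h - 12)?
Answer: 172082997/10153 + 40*I*sqrt(2)/10153 ≈ 16949.0 + 0.0055716*I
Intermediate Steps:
f(h) = sqrt(-12 + h)
q(n, S) = n*(n + sqrt(-12 + n))/(S + S**2) (q(n, S) = ((n + sqrt(-12 + n))/(S + S*S))*n = ((n + sqrt(-12 + n))/(S + S**2))*n = n*(n + sqrt(-12 + n))/(S + S**2))
p = -200/10153 + 40*I*sqrt(2)/10153 (p = -(-20)*(-20 + sqrt(-12 - 20))/((-143)*(1 - 143)) = -(-20)*(-1)*(-20 + sqrt(-32))/(143*(-142)) = -(-20)*(-1)*(-1)*(-20 + 4*I*sqrt(2))/(143*142) = -(200/10153 - 40*I*sqrt(2)/10153) = -200/10153 + 40*I*sqrt(2)/10153 ≈ -0.019699 + 0.0055716*I)
(-2495 + p) + 19444 = (-2495 + (-200/10153 + 40*I*sqrt(2)/10153)) + 19444 = (-25331935/10153 + 40*I*sqrt(2)/10153) + 19444 = 172082997/10153 + 40*I*sqrt(2)/10153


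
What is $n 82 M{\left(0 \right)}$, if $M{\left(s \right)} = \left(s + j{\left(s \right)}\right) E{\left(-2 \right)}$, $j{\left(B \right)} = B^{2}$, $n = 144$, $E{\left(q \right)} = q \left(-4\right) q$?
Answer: $0$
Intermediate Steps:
$E{\left(q \right)} = - 4 q^{2}$ ($E{\left(q \right)} = - 4 q q = - 4 q^{2}$)
$M{\left(s \right)} = - 16 s - 16 s^{2}$ ($M{\left(s \right)} = \left(s + s^{2}\right) \left(- 4 \left(-2\right)^{2}\right) = \left(s + s^{2}\right) \left(\left(-4\right) 4\right) = \left(s + s^{2}\right) \left(-16\right) = - 16 s - 16 s^{2}$)
$n 82 M{\left(0 \right)} = 144 \cdot 82 \cdot 16 \cdot 0 \left(-1 - 0\right) = 11808 \cdot 16 \cdot 0 \left(-1 + 0\right) = 11808 \cdot 16 \cdot 0 \left(-1\right) = 11808 \cdot 0 = 0$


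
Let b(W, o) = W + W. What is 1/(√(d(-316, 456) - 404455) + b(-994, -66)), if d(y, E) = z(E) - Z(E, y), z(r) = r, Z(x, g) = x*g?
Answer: -284/601721 - I*√259903/4212047 ≈ -0.00047198 - 0.00012104*I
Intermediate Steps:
b(W, o) = 2*W
Z(x, g) = g*x
d(y, E) = E - E*y (d(y, E) = E - y*E = E - E*y)
1/(√(d(-316, 456) - 404455) + b(-994, -66)) = 1/(√(456*(1 - 1*(-316)) - 404455) + 2*(-994)) = 1/(√(456*(1 + 316) - 404455) - 1988) = 1/(√(456*317 - 404455) - 1988) = 1/(√(144552 - 404455) - 1988) = 1/(√(-259903) - 1988) = 1/(I*√259903 - 1988) = 1/(-1988 + I*√259903)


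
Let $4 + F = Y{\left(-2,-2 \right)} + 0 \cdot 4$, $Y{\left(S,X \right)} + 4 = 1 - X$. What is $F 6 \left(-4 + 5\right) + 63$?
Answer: $33$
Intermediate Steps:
$Y{\left(S,X \right)} = -3 - X$ ($Y{\left(S,X \right)} = -4 - \left(-1 + X\right) = -3 - X$)
$F = -5$ ($F = -4 + \left(\left(-3 - -2\right) + 0 \cdot 4\right) = -4 + \left(\left(-3 + 2\right) + 0\right) = -4 + \left(-1 + 0\right) = -4 - 1 = -5$)
$F 6 \left(-4 + 5\right) + 63 = - 5 \cdot 6 \left(-4 + 5\right) + 63 = - 5 \cdot 6 \cdot 1 + 63 = \left(-5\right) 6 + 63 = -30 + 63 = 33$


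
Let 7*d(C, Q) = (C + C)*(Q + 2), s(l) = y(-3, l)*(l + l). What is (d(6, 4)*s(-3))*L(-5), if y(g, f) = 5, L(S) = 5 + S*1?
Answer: 0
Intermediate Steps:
L(S) = 5 + S
s(l) = 10*l (s(l) = 5*(l + l) = 5*(2*l) = 10*l)
d(C, Q) = 2*C*(2 + Q)/7 (d(C, Q) = ((C + C)*(Q + 2))/7 = ((2*C)*(2 + Q))/7 = (2*C*(2 + Q))/7 = 2*C*(2 + Q)/7)
(d(6, 4)*s(-3))*L(-5) = (((2/7)*6*(2 + 4))*(10*(-3)))*(5 - 5) = (((2/7)*6*6)*(-30))*0 = ((72/7)*(-30))*0 = -2160/7*0 = 0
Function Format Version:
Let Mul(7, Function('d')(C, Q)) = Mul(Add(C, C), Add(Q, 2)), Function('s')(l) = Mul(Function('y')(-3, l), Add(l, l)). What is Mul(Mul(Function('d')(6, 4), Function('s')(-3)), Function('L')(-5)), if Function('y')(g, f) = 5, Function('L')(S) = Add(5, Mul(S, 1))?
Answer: 0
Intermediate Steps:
Function('L')(S) = Add(5, S)
Function('s')(l) = Mul(10, l) (Function('s')(l) = Mul(5, Add(l, l)) = Mul(5, Mul(2, l)) = Mul(10, l))
Function('d')(C, Q) = Mul(Rational(2, 7), C, Add(2, Q)) (Function('d')(C, Q) = Mul(Rational(1, 7), Mul(Add(C, C), Add(Q, 2))) = Mul(Rational(1, 7), Mul(Mul(2, C), Add(2, Q))) = Mul(Rational(1, 7), Mul(2, C, Add(2, Q))) = Mul(Rational(2, 7), C, Add(2, Q)))
Mul(Mul(Function('d')(6, 4), Function('s')(-3)), Function('L')(-5)) = Mul(Mul(Mul(Rational(2, 7), 6, Add(2, 4)), Mul(10, -3)), Add(5, -5)) = Mul(Mul(Mul(Rational(2, 7), 6, 6), -30), 0) = Mul(Mul(Rational(72, 7), -30), 0) = Mul(Rational(-2160, 7), 0) = 0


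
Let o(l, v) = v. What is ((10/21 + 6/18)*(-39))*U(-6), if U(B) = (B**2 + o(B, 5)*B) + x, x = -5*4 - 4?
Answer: 3978/7 ≈ 568.29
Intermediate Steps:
x = -24 (x = -20 - 4 = -24)
U(B) = -24 + B**2 + 5*B (U(B) = (B**2 + 5*B) - 24 = -24 + B**2 + 5*B)
((10/21 + 6/18)*(-39))*U(-6) = ((10/21 + 6/18)*(-39))*(-24 + (-6)**2 + 5*(-6)) = ((10*(1/21) + 6*(1/18))*(-39))*(-24 + 36 - 30) = ((10/21 + 1/3)*(-39))*(-18) = ((17/21)*(-39))*(-18) = -221/7*(-18) = 3978/7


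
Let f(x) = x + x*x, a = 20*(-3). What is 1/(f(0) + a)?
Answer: -1/60 ≈ -0.016667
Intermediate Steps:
a = -60
f(x) = x + x²
1/(f(0) + a) = 1/(0*(1 + 0) - 60) = 1/(0*1 - 60) = 1/(0 - 60) = 1/(-60) = -1/60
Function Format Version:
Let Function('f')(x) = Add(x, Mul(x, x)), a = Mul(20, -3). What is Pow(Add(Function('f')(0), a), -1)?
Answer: Rational(-1, 60) ≈ -0.016667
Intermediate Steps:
a = -60
Function('f')(x) = Add(x, Pow(x, 2))
Pow(Add(Function('f')(0), a), -1) = Pow(Add(Mul(0, Add(1, 0)), -60), -1) = Pow(Add(Mul(0, 1), -60), -1) = Pow(Add(0, -60), -1) = Pow(-60, -1) = Rational(-1, 60)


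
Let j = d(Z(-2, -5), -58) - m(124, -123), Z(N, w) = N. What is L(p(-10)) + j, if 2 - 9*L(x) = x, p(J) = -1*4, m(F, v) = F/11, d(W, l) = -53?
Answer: -2099/33 ≈ -63.606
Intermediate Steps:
m(F, v) = F/11 (m(F, v) = F*(1/11) = F/11)
p(J) = -4
L(x) = 2/9 - x/9
j = -707/11 (j = -53 - 124/11 = -707/11 ≈ -64.273)
L(p(-10)) + j = (2/9 - ⅑*(-4)) - 707/11 = (2/9 + 4/9) - 707/11 = ⅔ - 707/11 = -2099/33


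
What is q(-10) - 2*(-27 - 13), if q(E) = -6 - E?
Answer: 84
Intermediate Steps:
q(-10) - 2*(-27 - 13) = (-6 - 1*(-10)) - 2*(-27 - 13) = (-6 + 10) - 2*(-40) = 4 + 80 = 84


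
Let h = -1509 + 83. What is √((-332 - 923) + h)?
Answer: I*√2681 ≈ 51.778*I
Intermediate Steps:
h = -1426
√((-332 - 923) + h) = √((-332 - 923) - 1426) = √(-1255 - 1426) = √(-2681) = I*√2681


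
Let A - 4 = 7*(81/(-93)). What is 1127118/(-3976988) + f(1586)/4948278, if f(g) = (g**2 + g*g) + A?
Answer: 18638876419093/25419021209441 ≈ 0.73326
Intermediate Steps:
A = -65/31 (A = 4 + 7*(81/(-93)) = 4 + 7*(81*(-1/93)) = 4 + 7*(-27/31) = 4 - 189/31 = -65/31 ≈ -2.0968)
f(g) = -65/31 + 2*g**2 (f(g) = (g**2 + g*g) - 65/31 = (g**2 + g**2) - 65/31 = 2*g**2 - 65/31 = -65/31 + 2*g**2)
1127118/(-3976988) + f(1586)/4948278 = 1127118/(-3976988) + (-65/31 + 2*1586**2)/4948278 = 1127118*(-1/3976988) + (-65/31 + 2*2515396)*(1/4948278) = -563559/1988494 + (-65/31 + 5030792)*(1/4948278) = -563559/1988494 + (155954487/31)*(1/4948278) = -563559/1988494 + 51984829/51132206 = 18638876419093/25419021209441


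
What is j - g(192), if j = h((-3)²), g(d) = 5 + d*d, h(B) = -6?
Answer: -36875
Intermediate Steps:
g(d) = 5 + d²
j = -6
j - g(192) = -6 - (5 + 192²) = -6 - (5 + 36864) = -6 - 1*36869 = -6 - 36869 = -36875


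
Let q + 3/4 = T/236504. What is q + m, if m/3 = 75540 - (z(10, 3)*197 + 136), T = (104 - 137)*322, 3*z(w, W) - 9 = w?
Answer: 13153655093/59126 ≈ 2.2247e+5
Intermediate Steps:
z(w, W) = 3 + w/3
T = -10626 (T = -33*322 = -10626)
m = 222469 (m = 3*(75540 - ((3 + (⅓)*10)*197 + 136)) = 3*(75540 - ((3 + 10/3)*197 + 136)) = 3*(75540 - ((19/3)*197 + 136)) = 3*(75540 - (3743/3 + 136)) = 3*(75540 - 1*4151/3) = 3*(75540 - 4151/3) = 3*(222469/3) = 222469)
q = -47001/59126 (q = -¾ - 10626/236504 = -¾ - 10626*1/236504 = -¾ - 5313/118252 = -47001/59126 ≈ -0.79493)
q + m = -47001/59126 + 222469 = 13153655093/59126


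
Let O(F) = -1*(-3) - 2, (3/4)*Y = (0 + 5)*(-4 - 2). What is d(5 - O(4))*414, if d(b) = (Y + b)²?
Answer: 536544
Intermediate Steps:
Y = -40 (Y = 4*((0 + 5)*(-4 - 2))/3 = 4*(5*(-6))/3 = (4/3)*(-30) = -40)
O(F) = 1 (O(F) = 3 - 2 = 1)
d(b) = (-40 + b)²
d(5 - O(4))*414 = (-40 + (5 - 1*1))²*414 = (-40 + (5 - 1))²*414 = (-40 + 4)²*414 = (-36)²*414 = 1296*414 = 536544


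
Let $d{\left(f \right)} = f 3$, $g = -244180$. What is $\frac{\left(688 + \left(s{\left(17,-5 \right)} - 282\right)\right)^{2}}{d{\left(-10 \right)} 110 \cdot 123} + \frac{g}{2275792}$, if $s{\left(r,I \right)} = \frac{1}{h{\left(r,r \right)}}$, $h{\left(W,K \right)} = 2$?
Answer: $- \frac{13199157017}{25659554800} \approx -0.5144$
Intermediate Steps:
$d{\left(f \right)} = 3 f$
$s{\left(r,I \right)} = \frac{1}{2}$
$\frac{\left(688 + \left(s{\left(17,-5 \right)} - 282\right)\right)^{2}}{d{\left(-10 \right)} 110 \cdot 123} + \frac{g}{2275792} = \frac{\left(688 + \left(\frac{1}{2} - 282\right)\right)^{2}}{3 \left(-10\right) 110 \cdot 123} - \frac{244180}{2275792} = \frac{\left(688 - \frac{563}{2}\right)^{2}}{\left(-30\right) 110 \cdot 123} - \frac{61045}{568948} = \frac{\left(\frac{813}{2}\right)^{2}}{\left(-3300\right) 123} - \frac{61045}{568948} = \frac{660969}{4 \left(-405900\right)} - \frac{61045}{568948} = \frac{660969}{4} \left(- \frac{1}{405900}\right) - \frac{61045}{568948} = - \frac{73441}{180400} - \frac{61045}{568948} = - \frac{13199157017}{25659554800}$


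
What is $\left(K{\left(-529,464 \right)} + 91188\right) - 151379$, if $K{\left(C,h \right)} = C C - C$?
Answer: $220179$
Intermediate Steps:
$K{\left(C,h \right)} = C^{2} - C$
$\left(K{\left(-529,464 \right)} + 91188\right) - 151379 = \left(- 529 \left(-1 - 529\right) + 91188\right) - 151379 = \left(\left(-529\right) \left(-530\right) + 91188\right) - 151379 = \left(280370 + 91188\right) - 151379 = 371558 - 151379 = 220179$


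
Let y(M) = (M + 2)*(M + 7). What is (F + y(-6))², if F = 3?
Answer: 1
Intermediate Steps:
y(M) = (2 + M)*(7 + M)
(F + y(-6))² = (3 + (14 + (-6)² + 9*(-6)))² = (3 + (14 + 36 - 54))² = (3 - 4)² = (-1)² = 1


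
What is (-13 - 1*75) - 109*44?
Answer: -4884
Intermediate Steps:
(-13 - 1*75) - 109*44 = (-13 - 75) - 4796 = -88 - 4796 = -4884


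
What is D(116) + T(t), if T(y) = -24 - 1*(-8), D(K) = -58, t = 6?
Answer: -74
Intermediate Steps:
T(y) = -16 (T(y) = -24 + 8 = -16)
D(116) + T(t) = -58 - 16 = -74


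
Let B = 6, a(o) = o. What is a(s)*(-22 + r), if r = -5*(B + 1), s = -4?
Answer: 228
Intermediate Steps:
r = -35 (r = -5*(6 + 1) = -5*7 = -35)
a(s)*(-22 + r) = -4*(-22 - 35) = -4*(-57) = 228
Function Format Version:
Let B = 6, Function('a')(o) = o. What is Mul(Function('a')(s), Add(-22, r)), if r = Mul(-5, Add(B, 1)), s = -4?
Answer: 228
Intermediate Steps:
r = -35 (r = Mul(-5, Add(6, 1)) = Mul(-5, 7) = -35)
Mul(Function('a')(s), Add(-22, r)) = Mul(-4, Add(-22, -35)) = Mul(-4, -57) = 228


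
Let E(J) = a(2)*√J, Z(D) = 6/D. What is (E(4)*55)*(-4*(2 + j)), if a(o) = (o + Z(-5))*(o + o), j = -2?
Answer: 0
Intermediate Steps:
a(o) = 2*o*(-6/5 + o) (a(o) = (o + 6/(-5))*(o + o) = (o + 6*(-⅕))*(2*o) = (o - 6/5)*(2*o) = (-6/5 + o)*(2*o) = 2*o*(-6/5 + o))
E(J) = 16*√J/5 (E(J) = ((⅖)*2*(-6 + 5*2))*√J = ((⅖)*2*(-6 + 10))*√J = ((⅖)*2*4)*√J = 16*√J/5)
(E(4)*55)*(-4*(2 + j)) = ((16*√4/5)*55)*(-4*(2 - 2)) = (((16/5)*2)*55)*(-4*0) = ((32/5)*55)*0 = 352*0 = 0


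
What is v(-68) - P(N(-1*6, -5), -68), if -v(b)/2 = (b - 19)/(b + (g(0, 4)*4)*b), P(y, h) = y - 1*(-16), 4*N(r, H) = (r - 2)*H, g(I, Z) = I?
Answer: -971/34 ≈ -28.559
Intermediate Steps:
N(r, H) = H*(-2 + r)/4 (N(r, H) = ((r - 2)*H)/4 = ((-2 + r)*H)/4 = (H*(-2 + r))/4 = H*(-2 + r)/4)
P(y, h) = 16 + y (P(y, h) = y + 16 = 16 + y)
v(b) = -2*(-19 + b)/b (v(b) = -2*(b - 19)/(b + (0*4)*b) = -2*(-19 + b)/(b + 0*b) = -2*(-19 + b)/(b + 0) = -2*(-19 + b)/b)
v(-68) - P(N(-1*6, -5), -68) = (-2 + 38/(-68)) - (16 + (¼)*(-5)*(-2 - 1*6)) = (-2 + 38*(-1/68)) - (16 + (¼)*(-5)*(-2 - 6)) = (-2 - 19/34) - (16 + (¼)*(-5)*(-8)) = -87/34 - (16 + 10) = -87/34 - 1*26 = -87/34 - 26 = -971/34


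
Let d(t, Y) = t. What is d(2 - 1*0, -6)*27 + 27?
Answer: 81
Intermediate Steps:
d(2 - 1*0, -6)*27 + 27 = (2 - 1*0)*27 + 27 = (2 + 0)*27 + 27 = 2*27 + 27 = 54 + 27 = 81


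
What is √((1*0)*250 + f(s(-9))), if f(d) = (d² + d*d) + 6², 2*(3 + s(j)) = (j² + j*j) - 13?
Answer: √41042/2 ≈ 101.29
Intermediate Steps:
s(j) = -19/2 + j² (s(j) = -3 + ((j² + j*j) - 13)/2 = -3 + ((j² + j²) - 13)/2 = -3 + (2*j² - 13)/2 = -3 + (-13 + 2*j²)/2 = -3 + (-13/2 + j²) = -19/2 + j²)
f(d) = 36 + 2*d² (f(d) = (d² + d²) + 36 = 2*d² + 36 = 36 + 2*d²)
√((1*0)*250 + f(s(-9))) = √((1*0)*250 + (36 + 2*(-19/2 + (-9)²)²)) = √(0*250 + (36 + 2*(-19/2 + 81)²)) = √(0 + (36 + 2*(143/2)²)) = √(0 + (36 + 2*(20449/4))) = √(0 + (36 + 20449/2)) = √(0 + 20521/2) = √(20521/2) = √41042/2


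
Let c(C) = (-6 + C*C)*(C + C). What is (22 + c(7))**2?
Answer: 389376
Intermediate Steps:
c(C) = 2*C*(-6 + C**2) (c(C) = (-6 + C**2)*(2*C) = 2*C*(-6 + C**2))
(22 + c(7))**2 = (22 + 2*7*(-6 + 7**2))**2 = (22 + 2*7*(-6 + 49))**2 = (22 + 2*7*43)**2 = (22 + 602)**2 = 624**2 = 389376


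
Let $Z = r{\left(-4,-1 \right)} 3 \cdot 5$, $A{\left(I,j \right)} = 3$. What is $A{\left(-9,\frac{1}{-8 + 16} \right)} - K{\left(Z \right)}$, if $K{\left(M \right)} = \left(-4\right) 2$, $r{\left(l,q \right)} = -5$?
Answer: $11$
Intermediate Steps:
$Z = -75$ ($Z = \left(-5\right) 3 \cdot 5 = \left(-15\right) 5 = -75$)
$K{\left(M \right)} = -8$
$A{\left(-9,\frac{1}{-8 + 16} \right)} - K{\left(Z \right)} = 3 - -8 = 3 + 8 = 11$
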